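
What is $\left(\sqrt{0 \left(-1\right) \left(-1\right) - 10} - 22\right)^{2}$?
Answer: $\left(22 - i \sqrt{10}\right)^{2} \approx 474.0 - 139.14 i$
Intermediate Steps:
$\left(\sqrt{0 \left(-1\right) \left(-1\right) - 10} - 22\right)^{2} = \left(\sqrt{0 \left(-1\right) - 10} - 22\right)^{2} = \left(\sqrt{0 - 10} - 22\right)^{2} = \left(\sqrt{-10} - 22\right)^{2} = \left(i \sqrt{10} - 22\right)^{2} = \left(-22 + i \sqrt{10}\right)^{2}$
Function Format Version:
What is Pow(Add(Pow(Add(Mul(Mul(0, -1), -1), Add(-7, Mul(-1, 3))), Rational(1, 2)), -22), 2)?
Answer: Pow(Add(22, Mul(-1, I, Pow(10, Rational(1, 2)))), 2) ≈ Add(474.00, Mul(-139.14, I))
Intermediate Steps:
Pow(Add(Pow(Add(Mul(Mul(0, -1), -1), Add(-7, Mul(-1, 3))), Rational(1, 2)), -22), 2) = Pow(Add(Pow(Add(Mul(0, -1), Add(-7, -3)), Rational(1, 2)), -22), 2) = Pow(Add(Pow(Add(0, -10), Rational(1, 2)), -22), 2) = Pow(Add(Pow(-10, Rational(1, 2)), -22), 2) = Pow(Add(Mul(I, Pow(10, Rational(1, 2))), -22), 2) = Pow(Add(-22, Mul(I, Pow(10, Rational(1, 2)))), 2)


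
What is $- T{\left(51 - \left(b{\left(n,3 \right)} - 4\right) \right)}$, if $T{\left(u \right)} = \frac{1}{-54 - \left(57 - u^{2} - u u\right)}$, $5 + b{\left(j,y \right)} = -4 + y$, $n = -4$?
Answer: $- \frac{1}{7331} \approx -0.00013641$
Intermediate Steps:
$b{\left(j,y \right)} = -9 + y$ ($b{\left(j,y \right)} = -5 + \left(-4 + y\right) = -9 + y$)
$T{\left(u \right)} = \frac{1}{-111 + 2 u^{2}}$ ($T{\left(u \right)} = \frac{1}{-54 + \left(\left(u^{2} + u^{2}\right) - 57\right)} = \frac{1}{-54 + \left(2 u^{2} - 57\right)} = \frac{1}{-54 + \left(-57 + 2 u^{2}\right)} = \frac{1}{-111 + 2 u^{2}}$)
$- T{\left(51 - \left(b{\left(n,3 \right)} - 4\right) \right)} = - \frac{1}{-111 + 2 \left(51 - \left(\left(-9 + 3\right) - 4\right)\right)^{2}} = - \frac{1}{-111 + 2 \left(51 - \left(-6 - 4\right)\right)^{2}} = - \frac{1}{-111 + 2 \left(51 - -10\right)^{2}} = - \frac{1}{-111 + 2 \left(51 + 10\right)^{2}} = - \frac{1}{-111 + 2 \cdot 61^{2}} = - \frac{1}{-111 + 2 \cdot 3721} = - \frac{1}{-111 + 7442} = - \frac{1}{7331}$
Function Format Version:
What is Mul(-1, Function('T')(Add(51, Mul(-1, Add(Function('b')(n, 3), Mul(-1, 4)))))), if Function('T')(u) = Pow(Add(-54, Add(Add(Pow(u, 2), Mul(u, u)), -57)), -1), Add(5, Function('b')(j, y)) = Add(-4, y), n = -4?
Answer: Rational(-1, 7331) ≈ -0.00013641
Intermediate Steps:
Function('b')(j, y) = Add(-9, y) (Function('b')(j, y) = Add(-5, Add(-4, y)) = Add(-9, y))
Function('T')(u) = Pow(Add(-111, Mul(2, Pow(u, 2))), -1) (Function('T')(u) = Pow(Add(-54, Add(Add(Pow(u, 2), Pow(u, 2)), -57)), -1) = Pow(Add(-54, Add(Mul(2, Pow(u, 2)), -57)), -1) = Pow(Add(-54, Add(-57, Mul(2, Pow(u, 2)))), -1) = Pow(Add(-111, Mul(2, Pow(u, 2))), -1))
Mul(-1, Function('T')(Add(51, Mul(-1, Add(Function('b')(n, 3), Mul(-1, 4)))))) = Mul(-1, Pow(Add(-111, Mul(2, Pow(Add(51, Mul(-1, Add(Add(-9, 3), Mul(-1, 4)))), 2))), -1)) = Mul(-1, Pow(Add(-111, Mul(2, Pow(Add(51, Mul(-1, Add(-6, -4))), 2))), -1)) = Mul(-1, Pow(Add(-111, Mul(2, Pow(Add(51, Mul(-1, -10)), 2))), -1)) = Mul(-1, Pow(Add(-111, Mul(2, Pow(Add(51, 10), 2))), -1)) = Mul(-1, Pow(Add(-111, Mul(2, Pow(61, 2))), -1)) = Mul(-1, Pow(Add(-111, Mul(2, 3721)), -1)) = Mul(-1, Pow(Add(-111, 7442), -1)) = Mul(-1, Pow(7331, -1)) = Mul(-1, Rational(1, 7331)) = Rational(-1, 7331)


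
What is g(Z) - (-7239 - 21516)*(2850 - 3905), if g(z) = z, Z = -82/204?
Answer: -3094325591/102 ≈ -3.0337e+7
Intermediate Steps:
Z = -41/102 (Z = -82*1/204 = -41/102 ≈ -0.40196)
g(Z) - (-7239 - 21516)*(2850 - 3905) = -41/102 - (-7239 - 21516)*(2850 - 3905) = -41/102 - (-28755)*(-1055) = -41/102 - 1*30336525 = -41/102 - 30336525 = -3094325591/102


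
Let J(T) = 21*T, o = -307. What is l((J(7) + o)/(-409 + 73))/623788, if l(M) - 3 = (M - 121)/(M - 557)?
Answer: 9398/1822552589 ≈ 5.1565e-6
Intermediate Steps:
l(M) = 3 + (-121 + M)/(-557 + M) (l(M) = 3 + (M - 121)/(M - 557) = 3 + (-121 + M)/(-557 + M))
l((J(7) + o)/(-409 + 73))/623788 = (4*(-448 + (21*7 - 307)/(-409 + 73))/(-557 + (21*7 - 307)/(-409 + 73)))/623788 = (4*(-448 + (147 - 307)/(-336))/(-557 + (147 - 307)/(-336)))*(1/623788) = (4*(-448 - 160*(-1/336))/(-557 - 160*(-1/336)))*(1/623788) = (4*(-448 + 10/21)/(-557 + 10/21))*(1/623788) = (4*(-9398/21)/(-11687/21))*(1/623788) = (4*(-21/11687)*(-9398/21))*(1/623788) = (37592/11687)*(1/623788) = 9398/1822552589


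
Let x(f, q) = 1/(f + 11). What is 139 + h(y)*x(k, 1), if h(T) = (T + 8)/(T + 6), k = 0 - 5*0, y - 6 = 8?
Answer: 1391/10 ≈ 139.10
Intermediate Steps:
y = 14 (y = 6 + 8 = 14)
k = 0 (k = 0 + 0 = 0)
h(T) = (8 + T)/(6 + T)
x(f, q) = 1/(11 + f)
139 + h(y)*x(k, 1) = 139 + ((8 + 14)/(6 + 14))/(11 + 0) = 139 + (22/20)/11 = 139 + ((1/20)*22)*(1/11) = 139 + (11/10)*(1/11) = 139 + ⅒ = 1391/10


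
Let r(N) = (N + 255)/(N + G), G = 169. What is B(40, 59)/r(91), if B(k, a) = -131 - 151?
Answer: -36660/173 ≈ -211.91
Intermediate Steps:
B(k, a) = -282
r(N) = (255 + N)/(169 + N) (r(N) = (N + 255)/(N + 169) = (255 + N)/(169 + N))
B(40, 59)/r(91) = -282*(169 + 91)/(255 + 91) = -282/(346/260) = -282/((1/260)*346) = -282/173/130 = -282*130/173 = -36660/173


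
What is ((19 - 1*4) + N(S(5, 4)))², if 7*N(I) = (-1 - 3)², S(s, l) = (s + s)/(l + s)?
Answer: 14641/49 ≈ 298.80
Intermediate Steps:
S(s, l) = 2*s/(l + s) (S(s, l) = (2*s)/(l + s) = 2*s/(l + s))
N(I) = 16/7 (N(I) = (-1 - 3)²/7 = (⅐)*(-4)² = (⅐)*16 = 16/7)
((19 - 1*4) + N(S(5, 4)))² = ((19 - 1*4) + 16/7)² = ((19 - 4) + 16/7)² = (15 + 16/7)² = (121/7)² = 14641/49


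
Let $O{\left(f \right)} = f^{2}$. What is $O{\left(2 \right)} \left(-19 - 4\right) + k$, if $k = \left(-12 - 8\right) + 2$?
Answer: $-110$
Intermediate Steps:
$k = -18$ ($k = -20 + 2 = -18$)
$O{\left(2 \right)} \left(-19 - 4\right) + k = 2^{2} \left(-19 - 4\right) - 18 = 4 \left(-19 - 4\right) - 18 = 4 \left(-23\right) - 18 = -92 - 18 = -110$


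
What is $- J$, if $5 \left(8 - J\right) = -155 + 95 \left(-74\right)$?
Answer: $-1445$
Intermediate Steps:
$J = 1445$ ($J = 8 - \frac{-155 + 95 \left(-74\right)}{5} = 8 - \frac{-155 - 7030}{5} = 8 - -1437 = 8 + 1437 = 1445$)
$- J = \left(-1\right) 1445 = -1445$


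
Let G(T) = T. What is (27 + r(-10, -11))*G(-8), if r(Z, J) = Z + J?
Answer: -48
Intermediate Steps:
r(Z, J) = J + Z
(27 + r(-10, -11))*G(-8) = (27 + (-11 - 10))*(-8) = (27 - 21)*(-8) = 6*(-8) = -48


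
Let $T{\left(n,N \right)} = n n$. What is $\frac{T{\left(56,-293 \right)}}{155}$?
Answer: $\frac{3136}{155} \approx 20.232$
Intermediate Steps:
$T{\left(n,N \right)} = n^{2}$
$\frac{T{\left(56,-293 \right)}}{155} = \frac{56^{2}}{155} = 3136 \cdot \frac{1}{155} = \frac{3136}{155}$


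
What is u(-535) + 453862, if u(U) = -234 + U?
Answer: 453093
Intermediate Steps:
u(-535) + 453862 = (-234 - 535) + 453862 = -769 + 453862 = 453093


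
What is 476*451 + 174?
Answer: 214850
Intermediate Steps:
476*451 + 174 = 214676 + 174 = 214850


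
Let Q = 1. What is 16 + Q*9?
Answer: 25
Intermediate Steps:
16 + Q*9 = 16 + 1*9 = 16 + 9 = 25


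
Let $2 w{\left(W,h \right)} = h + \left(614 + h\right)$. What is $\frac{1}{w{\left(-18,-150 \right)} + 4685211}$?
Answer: $\frac{1}{4685368} \approx 2.1343 \cdot 10^{-7}$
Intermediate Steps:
$w{\left(W,h \right)} = 307 + h$ ($w{\left(W,h \right)} = \frac{h + \left(614 + h\right)}{2} = \frac{614 + 2 h}{2} = 307 + h$)
$\frac{1}{w{\left(-18,-150 \right)} + 4685211} = \frac{1}{\left(307 - 150\right) + 4685211} = \frac{1}{157 + 4685211} = \frac{1}{4685368}$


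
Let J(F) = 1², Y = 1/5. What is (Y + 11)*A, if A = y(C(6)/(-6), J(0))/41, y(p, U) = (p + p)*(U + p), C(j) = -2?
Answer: 448/1845 ≈ 0.24282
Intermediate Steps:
Y = ⅕ ≈ 0.20000
J(F) = 1
y(p, U) = 2*p*(U + p) (y(p, U) = (2*p)*(U + p) = 2*p*(U + p))
A = 8/369 (A = (2*(-2/(-6))*(1 - 2/(-6)))/41 = (2*(-2*(-⅙))*(1 - 2*(-⅙)))*(1/41) = (2*(⅓)*(1 + ⅓))*(1/41) = (2*(⅓)*(4/3))*(1/41) = (8/9)*(1/41) = 8/369 ≈ 0.021680)
(Y + 11)*A = (⅕ + 11)*(8/369) = (56/5)*(8/369) = 448/1845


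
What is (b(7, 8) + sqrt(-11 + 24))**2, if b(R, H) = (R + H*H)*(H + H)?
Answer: (1136 + sqrt(13))**2 ≈ 1.2987e+6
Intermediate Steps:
b(R, H) = 2*H*(R + H**2) (b(R, H) = (R + H**2)*(2*H) = 2*H*(R + H**2))
(b(7, 8) + sqrt(-11 + 24))**2 = (2*8*(7 + 8**2) + sqrt(-11 + 24))**2 = (2*8*(7 + 64) + sqrt(13))**2 = (2*8*71 + sqrt(13))**2 = (1136 + sqrt(13))**2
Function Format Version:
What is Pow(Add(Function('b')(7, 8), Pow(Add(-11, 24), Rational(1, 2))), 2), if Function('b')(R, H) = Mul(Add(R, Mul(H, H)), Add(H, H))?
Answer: Pow(Add(1136, Pow(13, Rational(1, 2))), 2) ≈ 1.2987e+6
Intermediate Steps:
Function('b')(R, H) = Mul(2, H, Add(R, Pow(H, 2))) (Function('b')(R, H) = Mul(Add(R, Pow(H, 2)), Mul(2, H)) = Mul(2, H, Add(R, Pow(H, 2))))
Pow(Add(Function('b')(7, 8), Pow(Add(-11, 24), Rational(1, 2))), 2) = Pow(Add(Mul(2, 8, Add(7, Pow(8, 2))), Pow(Add(-11, 24), Rational(1, 2))), 2) = Pow(Add(Mul(2, 8, Add(7, 64)), Pow(13, Rational(1, 2))), 2) = Pow(Add(Mul(2, 8, 71), Pow(13, Rational(1, 2))), 2) = Pow(Add(1136, Pow(13, Rational(1, 2))), 2)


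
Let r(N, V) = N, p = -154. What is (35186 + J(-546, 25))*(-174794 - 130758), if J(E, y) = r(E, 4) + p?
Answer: -10537266272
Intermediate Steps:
J(E, y) = -154 + E (J(E, y) = E - 154 = -154 + E)
(35186 + J(-546, 25))*(-174794 - 130758) = (35186 + (-154 - 546))*(-174794 - 130758) = (35186 - 700)*(-305552) = 34486*(-305552) = -10537266272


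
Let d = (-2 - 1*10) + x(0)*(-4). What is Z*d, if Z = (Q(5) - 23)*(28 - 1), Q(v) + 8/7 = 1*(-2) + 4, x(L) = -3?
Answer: 0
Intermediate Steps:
Q(v) = 6/7 (Q(v) = -8/7 + (1*(-2) + 4) = -8/7 + (-2 + 4) = -8/7 + 2 = 6/7)
d = 0 (d = (-2 - 1*10) - 3*(-4) = (-2 - 10) + 12 = -12 + 12 = 0)
Z = -4185/7 (Z = (6/7 - 23)*(28 - 1) = -155/7*27 = -4185/7 ≈ -597.86)
Z*d = -4185/7*0 = 0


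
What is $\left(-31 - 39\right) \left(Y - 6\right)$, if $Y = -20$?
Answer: $1820$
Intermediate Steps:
$\left(-31 - 39\right) \left(Y - 6\right) = \left(-31 - 39\right) \left(-20 - 6\right) = - 70 \left(-20 - 6\right) = \left(-70\right) \left(-26\right) = 1820$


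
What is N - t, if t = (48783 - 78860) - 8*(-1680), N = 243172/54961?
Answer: 914629329/54961 ≈ 16641.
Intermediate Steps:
N = 243172/54961 (N = 243172*(1/54961) = 243172/54961 ≈ 4.4244)
t = -16637 (t = -30077 + 13440 = -16637)
N - t = 243172/54961 - 1*(-16637) = 243172/54961 + 16637 = 914629329/54961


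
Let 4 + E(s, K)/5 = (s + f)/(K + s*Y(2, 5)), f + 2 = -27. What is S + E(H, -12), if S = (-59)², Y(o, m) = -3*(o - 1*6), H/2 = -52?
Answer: 124615/36 ≈ 3461.5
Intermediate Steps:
H = -104 (H = 2*(-52) = -104)
Y(o, m) = 18 - 3*o (Y(o, m) = -3*(o - 6) = -3*(-6 + o) = 18 - 3*o)
S = 3481
f = -29 (f = -2 - 27 = -29)
E(s, K) = -20 + 5*(-29 + s)/(K + 12*s) (E(s, K) = -20 + 5*((s - 29)/(K + s*(18 - 3*2))) = -20 + 5*((-29 + s)/(K + s*(18 - 6))) = -20 + 5*((-29 + s)/(K + s*12)) = -20 + 5*((-29 + s)/(K + 12*s)) = -20 + 5*(-29 + s)/(K + 12*s))
S + E(H, -12) = 3481 + 5*(-29 - 47*(-104) - 4*(-12))/(-12 + 12*(-104)) = 3481 + 5*(-29 + 4888 + 48)/(-12 - 1248) = 3481 + 5*4907/(-1260) = 3481 + 5*(-1/1260)*4907 = 3481 - 701/36 = 124615/36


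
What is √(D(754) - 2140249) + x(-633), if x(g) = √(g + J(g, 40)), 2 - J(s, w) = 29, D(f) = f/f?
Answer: 2*I*(√165 + 11*√4422) ≈ 1488.6*I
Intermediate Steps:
D(f) = 1
J(s, w) = -27 (J(s, w) = 2 - 1*29 = 2 - 29 = -27)
x(g) = √(-27 + g) (x(g) = √(g - 27) = √(-27 + g))
√(D(754) - 2140249) + x(-633) = √(1 - 2140249) + √(-27 - 633) = √(-2140248) + √(-660) = 22*I*√4422 + 2*I*√165 = 2*I*√165 + 22*I*√4422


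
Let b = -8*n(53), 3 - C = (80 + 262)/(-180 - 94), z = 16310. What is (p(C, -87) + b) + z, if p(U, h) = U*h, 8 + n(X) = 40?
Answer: 2148764/137 ≈ 15684.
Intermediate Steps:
n(X) = 32 (n(X) = -8 + 40 = 32)
C = 582/137 (C = 3 - (80 + 262)/(-180 - 94) = 3 - 342/(-274) = 3 - 342*(-1)/274 = 3 - 1*(-171/137) = 3 + 171/137 = 582/137 ≈ 4.2482)
b = -256 (b = -8*32 = -256)
(p(C, -87) + b) + z = ((582/137)*(-87) - 256) + 16310 = (-50634/137 - 256) + 16310 = -85706/137 + 16310 = 2148764/137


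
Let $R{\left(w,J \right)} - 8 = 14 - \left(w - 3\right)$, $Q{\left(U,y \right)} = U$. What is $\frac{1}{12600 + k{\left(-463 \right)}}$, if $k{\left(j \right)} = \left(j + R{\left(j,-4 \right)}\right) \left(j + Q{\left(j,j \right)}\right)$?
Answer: $- \frac{1}{10550} \approx -9.4787 \cdot 10^{-5}$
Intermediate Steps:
$R{\left(w,J \right)} = 25 - w$ ($R{\left(w,J \right)} = 8 - \left(-17 + w\right) = 25 - w$)
$k{\left(j \right)} = 50 j$ ($k{\left(j \right)} = \left(j - \left(-25 + j\right)\right) \left(j + j\right) = 25 \cdot 2 j = 50 j$)
$\frac{1}{12600 + k{\left(-463 \right)}} = \frac{1}{12600 + 50 \left(-463\right)} = \frac{1}{12600 - 23150} = \frac{1}{-10550} = - \frac{1}{10550}$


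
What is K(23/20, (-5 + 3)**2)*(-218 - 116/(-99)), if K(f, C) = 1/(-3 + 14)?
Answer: -21466/1089 ≈ -19.712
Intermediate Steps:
K(f, C) = 1/11
K(23/20, (-5 + 3)**2)*(-218 - 116/(-99)) = (-218 - 116/(-99))/11 = (-218 - 116*(-1/99))/11 = (-218 + 116/99)/11 = (1/11)*(-21466/99) = -21466/1089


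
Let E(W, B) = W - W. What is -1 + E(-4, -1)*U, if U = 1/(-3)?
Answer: -1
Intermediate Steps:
E(W, B) = 0
U = -⅓ (U = 1*(-⅓) = -⅓ ≈ -0.33333)
-1 + E(-4, -1)*U = -1 + 0*(-⅓) = -1 + 0 = -1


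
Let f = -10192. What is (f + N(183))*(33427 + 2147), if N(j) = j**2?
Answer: 828767478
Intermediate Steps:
(f + N(183))*(33427 + 2147) = (-10192 + 183**2)*(33427 + 2147) = (-10192 + 33489)*35574 = 23297*35574 = 828767478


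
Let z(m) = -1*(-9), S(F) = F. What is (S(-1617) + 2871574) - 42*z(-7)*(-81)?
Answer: 2900575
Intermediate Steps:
z(m) = 9
(S(-1617) + 2871574) - 42*z(-7)*(-81) = (-1617 + 2871574) - 42*9*(-81) = 2869957 - 378*(-81) = 2869957 + 30618 = 2900575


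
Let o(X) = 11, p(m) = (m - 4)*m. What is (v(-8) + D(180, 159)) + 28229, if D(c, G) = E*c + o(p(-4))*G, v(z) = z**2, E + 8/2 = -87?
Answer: 13662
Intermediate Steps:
p(m) = m*(-4 + m) (p(m) = (-4 + m)*m = m*(-4 + m))
E = -91 (E = -4 - 87 = -91)
D(c, G) = -91*c + 11*G
(v(-8) + D(180, 159)) + 28229 = ((-8)**2 + (-91*180 + 11*159)) + 28229 = (64 + (-16380 + 1749)) + 28229 = (64 - 14631) + 28229 = -14567 + 28229 = 13662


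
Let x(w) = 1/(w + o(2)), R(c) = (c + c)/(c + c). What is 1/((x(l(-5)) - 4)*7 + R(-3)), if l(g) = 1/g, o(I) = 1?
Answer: -4/73 ≈ -0.054795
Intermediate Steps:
R(c) = 1 (R(c) = (2*c)/((2*c)) = (2*c)*(1/(2*c)) = 1)
x(w) = 1/(1 + w) (x(w) = 1/(w + 1) = 1/(1 + w))
1/((x(l(-5)) - 4)*7 + R(-3)) = 1/((1/(1 + 1/(-5)) - 4)*7 + 1) = 1/((1/(1 - 1/5) - 4)*7 + 1) = 1/((1/(4/5) - 4)*7 + 1) = 1/((5/4 - 4)*7 + 1) = 1/(-11/4*7 + 1) = 1/(-77/4 + 1) = 1/(-73/4) = -4/73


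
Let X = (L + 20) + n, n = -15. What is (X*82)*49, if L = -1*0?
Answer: 20090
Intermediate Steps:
L = 0
X = 5 (X = (0 + 20) - 15 = 20 - 15 = 5)
(X*82)*49 = (5*82)*49 = 410*49 = 20090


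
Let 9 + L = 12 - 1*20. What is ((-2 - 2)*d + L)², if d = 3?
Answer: 841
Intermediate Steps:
L = -17 (L = -9 + (12 - 1*20) = -9 + (12 - 20) = -9 - 8 = -17)
((-2 - 2)*d + L)² = ((-2 - 2)*3 - 17)² = (-4*3 - 17)² = (-12 - 17)² = (-29)² = 841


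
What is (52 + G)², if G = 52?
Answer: 10816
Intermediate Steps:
(52 + G)² = (52 + 52)² = 104² = 10816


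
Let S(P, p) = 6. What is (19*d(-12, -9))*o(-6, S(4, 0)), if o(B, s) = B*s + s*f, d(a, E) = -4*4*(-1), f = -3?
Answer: -16416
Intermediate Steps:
d(a, E) = 16 (d(a, E) = -16*(-1) = 16)
o(B, s) = -3*s + B*s (o(B, s) = B*s + s*(-3) = B*s - 3*s = -3*s + B*s)
(19*d(-12, -9))*o(-6, S(4, 0)) = (19*16)*(6*(-3 - 6)) = 304*(6*(-9)) = 304*(-54) = -16416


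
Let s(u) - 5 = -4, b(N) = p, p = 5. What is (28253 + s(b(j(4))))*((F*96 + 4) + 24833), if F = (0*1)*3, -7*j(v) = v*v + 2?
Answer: 701744598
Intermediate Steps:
j(v) = -2/7 - v²/7 (j(v) = -(v*v + 2)/7 = -(v² + 2)/7 = -(2 + v²)/7 = -2/7 - v²/7)
b(N) = 5
s(u) = 1 (s(u) = 5 - 4 = 1)
F = 0 (F = 0*3 = 0)
(28253 + s(b(j(4))))*((F*96 + 4) + 24833) = (28253 + 1)*((0*96 + 4) + 24833) = 28254*((0 + 4) + 24833) = 28254*(4 + 24833) = 28254*24837 = 701744598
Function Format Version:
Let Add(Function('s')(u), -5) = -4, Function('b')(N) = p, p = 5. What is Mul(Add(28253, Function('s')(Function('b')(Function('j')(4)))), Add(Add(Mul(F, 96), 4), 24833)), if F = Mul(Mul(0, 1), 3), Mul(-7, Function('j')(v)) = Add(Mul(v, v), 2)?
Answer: 701744598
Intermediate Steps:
Function('j')(v) = Add(Rational(-2, 7), Mul(Rational(-1, 7), Pow(v, 2))) (Function('j')(v) = Mul(Rational(-1, 7), Add(Mul(v, v), 2)) = Mul(Rational(-1, 7), Add(Pow(v, 2), 2)) = Mul(Rational(-1, 7), Add(2, Pow(v, 2))) = Add(Rational(-2, 7), Mul(Rational(-1, 7), Pow(v, 2))))
Function('b')(N) = 5
Function('s')(u) = 1 (Function('s')(u) = Add(5, -4) = 1)
F = 0 (F = Mul(0, 3) = 0)
Mul(Add(28253, Function('s')(Function('b')(Function('j')(4)))), Add(Add(Mul(F, 96), 4), 24833)) = Mul(Add(28253, 1), Add(Add(Mul(0, 96), 4), 24833)) = Mul(28254, Add(Add(0, 4), 24833)) = Mul(28254, Add(4, 24833)) = Mul(28254, 24837) = 701744598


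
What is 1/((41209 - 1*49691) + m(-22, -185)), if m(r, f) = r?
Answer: -1/8504 ≈ -0.00011759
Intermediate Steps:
1/((41209 - 1*49691) + m(-22, -185)) = 1/((41209 - 1*49691) - 22) = 1/((41209 - 49691) - 22) = 1/(-8482 - 22) = 1/(-8504) = -1/8504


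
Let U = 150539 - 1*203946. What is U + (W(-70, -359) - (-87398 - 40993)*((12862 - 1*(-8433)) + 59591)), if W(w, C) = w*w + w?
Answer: 10384985849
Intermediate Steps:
W(w, C) = w + w² (W(w, C) = w² + w = w + w²)
U = -53407 (U = 150539 - 203946 = -53407)
U + (W(-70, -359) - (-87398 - 40993)*((12862 - 1*(-8433)) + 59591)) = -53407 + (-70*(1 - 70) - (-87398 - 40993)*((12862 - 1*(-8433)) + 59591)) = -53407 + (-70*(-69) - (-128391)*((12862 + 8433) + 59591)) = -53407 + (4830 - (-128391)*(21295 + 59591)) = -53407 + (4830 - (-128391)*80886) = -53407 + (4830 - 1*(-10385034426)) = -53407 + (4830 + 10385034426) = -53407 + 10385039256 = 10384985849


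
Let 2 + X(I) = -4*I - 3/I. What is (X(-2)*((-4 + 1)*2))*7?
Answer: -315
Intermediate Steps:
X(I) = -2 - 4*I - 3/I (X(I) = -2 + (-4*I - 3/I) = -2 - 4*I - 3/I)
(X(-2)*((-4 + 1)*2))*7 = ((-2 - 4*(-2) - 3/(-2))*((-4 + 1)*2))*7 = ((-2 + 8 - 3*(-1/2))*(-3*2))*7 = ((-2 + 8 + 3/2)*(-6))*7 = ((15/2)*(-6))*7 = -45*7 = -315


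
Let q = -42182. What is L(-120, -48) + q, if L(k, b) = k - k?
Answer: -42182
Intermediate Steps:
L(k, b) = 0
L(-120, -48) + q = 0 - 42182 = -42182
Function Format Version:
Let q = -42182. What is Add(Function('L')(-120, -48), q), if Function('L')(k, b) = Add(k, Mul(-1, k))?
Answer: -42182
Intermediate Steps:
Function('L')(k, b) = 0
Add(Function('L')(-120, -48), q) = Add(0, -42182) = -42182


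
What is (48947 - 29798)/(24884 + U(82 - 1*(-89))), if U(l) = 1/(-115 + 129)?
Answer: 268086/348377 ≈ 0.76953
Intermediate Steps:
U(l) = 1/14
(48947 - 29798)/(24884 + U(82 - 1*(-89))) = (48947 - 29798)/(24884 + 1/14) = 19149/(348377/14) = 19149*(14/348377) = 268086/348377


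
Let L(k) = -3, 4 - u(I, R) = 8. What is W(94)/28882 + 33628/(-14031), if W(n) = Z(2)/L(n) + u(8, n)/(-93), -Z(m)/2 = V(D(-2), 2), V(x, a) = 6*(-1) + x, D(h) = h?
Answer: -15055430930/6281271801 ≈ -2.3969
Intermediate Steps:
u(I, R) = -4 (u(I, R) = 4 - 1*8 = 4 - 8 = -4)
V(x, a) = -6 + x
Z(m) = 16 (Z(m) = -2*(-6 - 2) = -2*(-8) = 16)
W(n) = -164/31 (W(n) = 16/(-3) - 4/(-93) = 16*(-1/3) - 4*(-1/93) = -16/3 + 4/93 = -164/31)
W(94)/28882 + 33628/(-14031) = -164/31/28882 + 33628/(-14031) = -164/31*1/28882 + 33628*(-1/14031) = -82/447671 - 33628/14031 = -15055430930/6281271801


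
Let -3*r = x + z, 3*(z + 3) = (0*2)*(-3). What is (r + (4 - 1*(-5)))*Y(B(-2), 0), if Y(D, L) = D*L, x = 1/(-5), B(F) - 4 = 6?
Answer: 0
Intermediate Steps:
B(F) = 10 (B(F) = 4 + 6 = 10)
x = -⅕ ≈ -0.20000
z = -3 (z = -3 + ((0*2)*(-3))/3 = -3 + (0*(-3))/3 = -3 + (⅓)*0 = -3 + 0 = -3)
r = 16/15 (r = -(-⅕ - 3)/3 = -⅓*(-16/5) = 16/15 ≈ 1.0667)
(r + (4 - 1*(-5)))*Y(B(-2), 0) = (16/15 + (4 - 1*(-5)))*(10*0) = (16/15 + (4 + 5))*0 = (16/15 + 9)*0 = (151/15)*0 = 0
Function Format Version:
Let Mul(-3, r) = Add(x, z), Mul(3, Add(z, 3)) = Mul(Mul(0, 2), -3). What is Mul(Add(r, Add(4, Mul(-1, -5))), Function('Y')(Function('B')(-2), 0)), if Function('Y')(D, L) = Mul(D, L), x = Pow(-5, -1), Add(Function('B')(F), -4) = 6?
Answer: 0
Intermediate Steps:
Function('B')(F) = 10 (Function('B')(F) = Add(4, 6) = 10)
x = Rational(-1, 5) ≈ -0.20000
z = -3 (z = Add(-3, Mul(Rational(1, 3), Mul(Mul(0, 2), -3))) = Add(-3, Mul(Rational(1, 3), Mul(0, -3))) = Add(-3, Mul(Rational(1, 3), 0)) = Add(-3, 0) = -3)
r = Rational(16, 15) (r = Mul(Rational(-1, 3), Add(Rational(-1, 5), -3)) = Mul(Rational(-1, 3), Rational(-16, 5)) = Rational(16, 15) ≈ 1.0667)
Mul(Add(r, Add(4, Mul(-1, -5))), Function('Y')(Function('B')(-2), 0)) = Mul(Add(Rational(16, 15), Add(4, Mul(-1, -5))), Mul(10, 0)) = Mul(Add(Rational(16, 15), Add(4, 5)), 0) = Mul(Add(Rational(16, 15), 9), 0) = Mul(Rational(151, 15), 0) = 0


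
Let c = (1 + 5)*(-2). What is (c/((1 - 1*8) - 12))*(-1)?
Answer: -12/19 ≈ -0.63158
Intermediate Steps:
c = -12 (c = 6*(-2) = -12)
(c/((1 - 1*8) - 12))*(-1) = (-12/((1 - 1*8) - 12))*(-1) = (-12/((1 - 8) - 12))*(-1) = (-12/(-7 - 12))*(-1) = (-12/(-19))*(-1) = -1/19*(-12)*(-1) = (12/19)*(-1) = -12/19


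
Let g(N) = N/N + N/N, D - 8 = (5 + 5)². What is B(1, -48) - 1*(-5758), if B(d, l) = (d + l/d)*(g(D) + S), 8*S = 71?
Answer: 41975/8 ≈ 5246.9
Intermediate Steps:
S = 71/8 (S = (⅛)*71 = 71/8 ≈ 8.8750)
D = 108 (D = 8 + (5 + 5)² = 8 + 10² = 8 + 100 = 108)
g(N) = 2 (g(N) = 1 + 1 = 2)
B(d, l) = 87*d/8 + 87*l/(8*d) (B(d, l) = (d + l/d)*(2 + 71/8) = (d + l/d)*(87/8) = 87*d/8 + 87*l/(8*d))
B(1, -48) - 1*(-5758) = (87/8)*(-48 + 1²)/1 - 1*(-5758) = (87/8)*1*(-48 + 1) + 5758 = (87/8)*1*(-47) + 5758 = -4089/8 + 5758 = 41975/8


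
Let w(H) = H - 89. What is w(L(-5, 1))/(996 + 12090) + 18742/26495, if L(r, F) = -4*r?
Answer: 81143219/115571190 ≈ 0.70211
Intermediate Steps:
w(H) = -89 + H
w(L(-5, 1))/(996 + 12090) + 18742/26495 = (-89 - 4*(-5))/(996 + 12090) + 18742/26495 = (-89 + 20)/13086 + 18742*(1/26495) = -69*1/13086 + 18742/26495 = -23/4362 + 18742/26495 = 81143219/115571190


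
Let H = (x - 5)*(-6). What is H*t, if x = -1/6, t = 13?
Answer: 403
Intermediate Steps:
x = -⅙ (x = -1*⅙ = -⅙ ≈ -0.16667)
H = 31 (H = (-⅙ - 5)*(-6) = -31/6*(-6) = 31)
H*t = 31*13 = 403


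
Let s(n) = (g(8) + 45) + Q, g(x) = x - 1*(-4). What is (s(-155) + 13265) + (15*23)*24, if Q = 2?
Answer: 21604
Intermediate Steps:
g(x) = 4 + x (g(x) = x + 4 = 4 + x)
s(n) = 59 (s(n) = ((4 + 8) + 45) + 2 = (12 + 45) + 2 = 57 + 2 = 59)
(s(-155) + 13265) + (15*23)*24 = (59 + 13265) + (15*23)*24 = 13324 + 345*24 = 13324 + 8280 = 21604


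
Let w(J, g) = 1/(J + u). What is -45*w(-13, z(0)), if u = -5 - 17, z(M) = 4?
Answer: 9/7 ≈ 1.2857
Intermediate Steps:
u = -22
w(J, g) = 1/(-22 + J) (w(J, g) = 1/(J - 22) = 1/(-22 + J))
-45*w(-13, z(0)) = -45/(-22 - 13) = -45/(-35) = -45*(-1/35) = 9/7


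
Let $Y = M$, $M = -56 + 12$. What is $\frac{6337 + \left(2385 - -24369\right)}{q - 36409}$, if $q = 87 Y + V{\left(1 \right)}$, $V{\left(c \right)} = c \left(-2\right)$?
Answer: $- \frac{33091}{40239} \approx -0.82236$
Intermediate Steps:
$V{\left(c \right)} = - 2 c$
$M = -44$
$Y = -44$
$q = -3830$ ($q = 87 \left(-44\right) - 2 = -3828 - 2 = -3830$)
$\frac{6337 + \left(2385 - -24369\right)}{q - 36409} = \frac{6337 + \left(2385 - -24369\right)}{-3830 - 36409} = \frac{6337 + \left(2385 + 24369\right)}{-40239} = \left(6337 + 26754\right) \left(- \frac{1}{40239}\right) = 33091 \left(- \frac{1}{40239}\right) = - \frac{33091}{40239}$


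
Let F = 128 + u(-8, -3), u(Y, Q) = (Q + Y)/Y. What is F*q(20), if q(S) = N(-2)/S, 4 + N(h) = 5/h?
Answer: -2691/64 ≈ -42.047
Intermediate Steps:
u(Y, Q) = (Q + Y)/Y
N(h) = -4 + 5/h
q(S) = -13/(2*S) (q(S) = (-4 + 5/(-2))/S = (-4 + 5*(-½))/S = (-4 - 5/2)/S = -13/(2*S))
F = 1035/8 (F = 128 + (-3 - 8)/(-8) = 128 - ⅛*(-11) = 128 + 11/8 = 1035/8 ≈ 129.38)
F*q(20) = 1035*(-13/2/20)/8 = 1035*(-13/2*1/20)/8 = (1035/8)*(-13/40) = -2691/64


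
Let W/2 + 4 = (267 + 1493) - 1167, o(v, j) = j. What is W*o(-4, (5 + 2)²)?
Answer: 57722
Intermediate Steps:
W = 1178 (W = -8 + 2*((267 + 1493) - 1167) = -8 + 2*(1760 - 1167) = -8 + 2*593 = -8 + 1186 = 1178)
W*o(-4, (5 + 2)²) = 1178*(5 + 2)² = 1178*7² = 1178*49 = 57722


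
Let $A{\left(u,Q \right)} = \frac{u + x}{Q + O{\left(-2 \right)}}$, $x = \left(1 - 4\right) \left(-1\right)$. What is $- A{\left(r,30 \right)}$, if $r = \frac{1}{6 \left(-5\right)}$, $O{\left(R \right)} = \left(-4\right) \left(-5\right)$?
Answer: $- \frac{89}{1500} \approx -0.059333$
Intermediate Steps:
$O{\left(R \right)} = 20$
$x = 3$ ($x = \left(-3\right) \left(-1\right) = 3$)
$r = - \frac{1}{30}$ ($r = \frac{1}{-30} = - \frac{1}{30} \approx -0.033333$)
$A{\left(u,Q \right)} = \frac{3 + u}{20 + Q}$ ($A{\left(u,Q \right)} = \frac{u + 3}{Q + 20} = \frac{3 + u}{20 + Q}$)
$- A{\left(r,30 \right)} = - \frac{3 - \frac{1}{30}}{20 + 30} = - \frac{89}{50 \cdot 30} = \left(-1\right) \frac{89}{1500} = - \frac{89}{1500}$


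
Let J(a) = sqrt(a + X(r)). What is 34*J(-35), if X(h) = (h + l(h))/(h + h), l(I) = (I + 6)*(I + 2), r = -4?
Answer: 34*I*sqrt(34) ≈ 198.25*I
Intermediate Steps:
l(I) = (2 + I)*(6 + I) (l(I) = (6 + I)*(2 + I) = (2 + I)*(6 + I))
X(h) = (12 + h**2 + 9*h)/(2*h) (X(h) = (h + (12 + h**2 + 8*h))/(h + h) = (12 + h**2 + 9*h)/((2*h)) = (12 + h**2 + 9*h)*(1/(2*h)) = (12 + h**2 + 9*h)/(2*h))
J(a) = sqrt(1 + a) (J(a) = sqrt(a + (9/2 + (1/2)*(-4) + 6/(-4))) = sqrt(a + (9/2 - 2 + 6*(-1/4))) = sqrt(a + (9/2 - 2 - 3/2)) = sqrt(a + 1) = sqrt(1 + a))
34*J(-35) = 34*sqrt(1 - 35) = 34*sqrt(-34) = 34*(I*sqrt(34)) = 34*I*sqrt(34)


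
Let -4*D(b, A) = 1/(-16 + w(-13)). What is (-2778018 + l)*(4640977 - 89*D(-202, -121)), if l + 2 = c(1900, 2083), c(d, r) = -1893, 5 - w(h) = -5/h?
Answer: -7637692062281251/592 ≈ -1.2902e+13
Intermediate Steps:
w(h) = 5 + 5/h (w(h) = 5 - (-5)/h = 5 + 5/h)
l = -1895 (l = -2 - 1893 = -1895)
D(b, A) = 13/592 (D(b, A) = -1/(4*(-16 + (5 + 5/(-13)))) = -1/(4*(-16 + (5 + 5*(-1/13)))) = -1/(4*(-16 + (5 - 5/13))) = -1/(4*(-16 + 60/13)) = -1/(4*(-148/13)) = -¼*(-13/148) = 13/592)
(-2778018 + l)*(4640977 - 89*D(-202, -121)) = (-2778018 - 1895)*(4640977 - 89*13/592) = -2779913*(4640977 - 1157/592) = -2779913*2747457227/592 = -7637692062281251/592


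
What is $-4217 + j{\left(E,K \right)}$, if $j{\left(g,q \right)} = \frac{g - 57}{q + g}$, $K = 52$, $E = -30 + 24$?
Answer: $- \frac{194045}{46} \approx -4218.4$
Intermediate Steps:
$E = -6$
$j{\left(g,q \right)} = \frac{-57 + g}{g + q}$
$-4217 + j{\left(E,K \right)} = -4217 + \frac{-57 - 6}{-6 + 52} = -4217 + \frac{1}{46} \left(-63\right) = -4217 - \frac{63}{46} = - \frac{194045}{46}$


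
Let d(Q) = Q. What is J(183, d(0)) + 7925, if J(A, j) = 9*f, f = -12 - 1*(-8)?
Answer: 7889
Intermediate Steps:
f = -4 (f = -12 + 8 = -4)
J(A, j) = -36 (J(A, j) = 9*(-4) = -36)
J(183, d(0)) + 7925 = -36 + 7925 = 7889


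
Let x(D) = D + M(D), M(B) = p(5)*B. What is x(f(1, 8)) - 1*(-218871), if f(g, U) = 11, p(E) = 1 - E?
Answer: 218838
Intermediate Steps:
M(B) = -4*B (M(B) = (1 - 1*5)*B = (1 - 5)*B = -4*B)
x(D) = -3*D (x(D) = D - 4*D = -3*D)
x(f(1, 8)) - 1*(-218871) = -3*11 - 1*(-218871) = -33 + 218871 = 218838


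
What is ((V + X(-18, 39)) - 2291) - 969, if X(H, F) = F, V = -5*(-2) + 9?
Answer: -3202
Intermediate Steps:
V = 19 (V = 10 + 9 = 19)
((V + X(-18, 39)) - 2291) - 969 = ((19 + 39) - 2291) - 969 = (58 - 2291) - 969 = -2233 - 969 = -3202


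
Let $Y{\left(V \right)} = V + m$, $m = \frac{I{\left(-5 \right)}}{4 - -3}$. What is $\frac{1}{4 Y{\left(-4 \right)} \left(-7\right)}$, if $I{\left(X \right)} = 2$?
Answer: $\frac{1}{104} \approx 0.0096154$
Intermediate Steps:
$m = \frac{2}{7}$ ($m = \frac{2}{4 - -3} = \frac{2}{4 + 3} = \frac{2}{7} \approx 0.28571$)
$Y{\left(V \right)} = \frac{2}{7} + V$ ($Y{\left(V \right)} = V + \frac{2}{7} = \frac{2}{7} + V$)
$\frac{1}{4 Y{\left(-4 \right)} \left(-7\right)} = \frac{1}{4 \left(\frac{2}{7} - 4\right) \left(-7\right)} = \frac{1}{4 \left(- \frac{26}{7}\right) \left(-7\right)} = \frac{1}{\left(- \frac{104}{7}\right) \left(-7\right)} = \frac{1}{104}$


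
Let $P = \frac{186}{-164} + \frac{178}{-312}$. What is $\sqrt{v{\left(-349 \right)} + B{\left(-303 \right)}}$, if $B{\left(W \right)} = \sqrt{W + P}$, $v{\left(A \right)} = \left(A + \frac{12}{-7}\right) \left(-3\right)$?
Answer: $\frac{\sqrt{527263502220 + 156702 i \sqrt{3116276709}}}{22386} \approx 32.438 + 0.26906 i$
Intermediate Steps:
$P = - \frac{10903}{6396}$ ($P = 186 \left(- \frac{1}{164}\right) + 178 \left(- \frac{1}{312}\right) = - \frac{93}{82} - \frac{89}{156} = - \frac{10903}{6396} \approx -1.7047$)
$v{\left(A \right)} = \frac{36}{7} - 3 A$ ($v{\left(A \right)} = \left(A + 12 \left(- \frac{1}{7}\right)\right) \left(-3\right) = \left(A - \frac{12}{7}\right) \left(-3\right) = \left(- \frac{12}{7} + A\right) \left(-3\right) = \frac{36}{7} - 3 A$)
$B{\left(W \right)} = \sqrt{- \frac{10903}{6396} + W}$ ($B{\left(W \right)} = \sqrt{W - \frac{10903}{6396}} = \sqrt{- \frac{10903}{6396} + W}$)
$\sqrt{v{\left(-349 \right)} + B{\left(-303 \right)}} = \sqrt{\left(\frac{36}{7} - -1047\right) + \frac{\sqrt{-17433897 + 10227204 \left(-303\right)}}{3198}} = \sqrt{\left(\frac{36}{7} + 1047\right) + \frac{\sqrt{-17433897 - 3098842812}}{3198}} = \sqrt{\frac{7365}{7} + \frac{\sqrt{-3116276709}}{3198}} = \sqrt{\frac{7365}{7} + \frac{i \sqrt{3116276709}}{3198}}$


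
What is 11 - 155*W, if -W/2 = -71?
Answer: -21999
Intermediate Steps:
W = 142 (W = -2*(-71) = 142)
11 - 155*W = 11 - 155*142 = 11 - 22010 = -21999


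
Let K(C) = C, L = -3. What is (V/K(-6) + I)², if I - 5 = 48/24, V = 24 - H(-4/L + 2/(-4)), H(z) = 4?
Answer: 121/9 ≈ 13.444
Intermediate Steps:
V = 20 (V = 24 - 1*4 = 24 - 4 = 20)
I = 7 (I = 5 + 48/24 = 5 + 48*(1/24) = 5 + 2 = 7)
(V/K(-6) + I)² = (20/(-6) + 7)² = (20*(-⅙) + 7)² = (-10/3 + 7)² = (11/3)² = 121/9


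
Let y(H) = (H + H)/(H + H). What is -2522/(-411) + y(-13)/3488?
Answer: 8797147/1433568 ≈ 6.1365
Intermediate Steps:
y(H) = 1 (y(H) = (2*H)/((2*H)) = (2*H)*(1/(2*H)) = 1)
-2522/(-411) + y(-13)/3488 = -2522/(-411) + 1/3488 = -2522*(-1/411) + 1*(1/3488) = 2522/411 + 1/3488 = 8797147/1433568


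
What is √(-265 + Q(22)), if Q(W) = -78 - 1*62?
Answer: 9*I*√5 ≈ 20.125*I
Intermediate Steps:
Q(W) = -140 (Q(W) = -78 - 62 = -140)
√(-265 + Q(22)) = √(-265 - 140) = √(-405) = 9*I*√5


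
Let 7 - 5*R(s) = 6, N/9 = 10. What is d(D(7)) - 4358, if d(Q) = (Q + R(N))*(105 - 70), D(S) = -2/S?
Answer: -4361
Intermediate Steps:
N = 90 (N = 9*10 = 90)
R(s) = ⅕ (R(s) = 7/5 - ⅕*6 = 7/5 - 6/5 = ⅕)
d(Q) = 7 + 35*Q (d(Q) = (Q + ⅕)*(105 - 70) = (⅕ + Q)*35 = 7 + 35*Q)
d(D(7)) - 4358 = (7 + 35*(-2/7)) - 4358 = (7 - 10) - 4358 = -3 - 4358 = -4361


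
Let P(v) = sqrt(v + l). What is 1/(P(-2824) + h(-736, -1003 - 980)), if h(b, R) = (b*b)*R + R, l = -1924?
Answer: -1074185151/1153873738628897549 - 2*I*sqrt(1187)/1153873738628897549 ≈ -9.3094e-10 - 5.9717e-17*I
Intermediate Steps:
h(b, R) = R + R*b**2 (h(b, R) = b**2*R + R = R*b**2 + R = R + R*b**2)
P(v) = sqrt(-1924 + v) (P(v) = sqrt(v - 1924) = sqrt(-1924 + v))
1/(P(-2824) + h(-736, -1003 - 980)) = 1/(sqrt(-1924 - 2824) + (-1003 - 980)*(1 + (-736)**2)) = 1/(sqrt(-4748) - 1983*(1 + 541696)) = 1/(2*I*sqrt(1187) - 1983*541697) = 1/(2*I*sqrt(1187) - 1074185151) = 1/(-1074185151 + 2*I*sqrt(1187))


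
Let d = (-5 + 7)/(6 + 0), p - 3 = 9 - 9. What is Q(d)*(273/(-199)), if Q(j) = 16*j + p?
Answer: -2275/199 ≈ -11.432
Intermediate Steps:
p = 3 (p = 3 + (9 - 9) = 3 + 0 = 3)
d = 1/3 (d = 2/6 = 2*(1/6) = 1/3 ≈ 0.33333)
Q(j) = 3 + 16*j (Q(j) = 16*j + 3 = 3 + 16*j)
Q(d)*(273/(-199)) = (3 + 16*(1/3))*(273/(-199)) = (3 + 16/3)*(273*(-1/199)) = (25/3)*(-273/199) = -2275/199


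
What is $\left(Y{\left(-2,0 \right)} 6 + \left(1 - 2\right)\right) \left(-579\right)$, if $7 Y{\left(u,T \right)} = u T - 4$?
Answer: $\frac{17949}{7} \approx 2564.1$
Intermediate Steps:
$Y{\left(u,T \right)} = - \frac{4}{7} + \frac{T u}{7}$ ($Y{\left(u,T \right)} = \frac{u T - 4}{7} = \frac{T u - 4}{7} = \frac{-4 + T u}{7} = - \frac{4}{7} + \frac{T u}{7}$)
$\left(Y{\left(-2,0 \right)} 6 + \left(1 - 2\right)\right) \left(-579\right) = \left(\left(- \frac{4}{7} + \frac{1}{7} \cdot 0 \left(-2\right)\right) 6 + \left(1 - 2\right)\right) \left(-579\right) = \left(\left(- \frac{4}{7} + 0\right) 6 + \left(1 - 2\right)\right) \left(-579\right) = \left(\left(- \frac{4}{7}\right) 6 - 1\right) \left(-579\right) = \left(- \frac{24}{7} - 1\right) \left(-579\right) = \left(- \frac{31}{7}\right) \left(-579\right) = \frac{17949}{7}$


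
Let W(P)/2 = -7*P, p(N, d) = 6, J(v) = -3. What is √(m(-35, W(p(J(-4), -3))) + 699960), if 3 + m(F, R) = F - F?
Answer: 3*√77773 ≈ 836.63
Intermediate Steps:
W(P) = -14*P (W(P) = 2*(-7*P) = -14*P)
m(F, R) = -3 (m(F, R) = -3 + (F - F) = -3 + 0 = -3)
√(m(-35, W(p(J(-4), -3))) + 699960) = √(-3 + 699960) = √699957 = 3*√77773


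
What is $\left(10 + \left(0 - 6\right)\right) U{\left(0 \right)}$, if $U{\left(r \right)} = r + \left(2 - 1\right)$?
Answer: $4$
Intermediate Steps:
$U{\left(r \right)} = 1 + r$ ($U{\left(r \right)} = r + 1 = 1 + r$)
$\left(10 + \left(0 - 6\right)\right) U{\left(0 \right)} = \left(10 + \left(0 - 6\right)\right) \left(1 + 0\right) = \left(10 + \left(0 - 6\right)\right) 1 = \left(10 - 6\right) 1 = 4 \cdot 1 = 4$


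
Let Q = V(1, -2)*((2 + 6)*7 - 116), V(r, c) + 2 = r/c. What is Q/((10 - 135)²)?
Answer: 6/625 ≈ 0.0096000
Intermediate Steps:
V(r, c) = -2 + r/c
Q = 150 (Q = (-2 + 1/(-2))*((2 + 6)*7 - 116) = (-2 + 1*(-½))*(8*7 - 116) = (-2 - ½)*(56 - 116) = -5/2*(-60) = 150)
Q/((10 - 135)²) = 150/((10 - 135)²) = 150/((-125)²) = 150/15625 = 150*(1/15625) = 6/625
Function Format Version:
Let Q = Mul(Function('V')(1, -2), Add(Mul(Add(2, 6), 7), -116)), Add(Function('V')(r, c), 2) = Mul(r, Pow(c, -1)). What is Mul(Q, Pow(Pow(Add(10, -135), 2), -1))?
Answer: Rational(6, 625) ≈ 0.0096000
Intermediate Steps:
Function('V')(r, c) = Add(-2, Mul(r, Pow(c, -1)))
Q = 150 (Q = Mul(Add(-2, Mul(1, Pow(-2, -1))), Add(Mul(Add(2, 6), 7), -116)) = Mul(Add(-2, Mul(1, Rational(-1, 2))), Add(Mul(8, 7), -116)) = Mul(Add(-2, Rational(-1, 2)), Add(56, -116)) = Mul(Rational(-5, 2), -60) = 150)
Mul(Q, Pow(Pow(Add(10, -135), 2), -1)) = Mul(150, Pow(Pow(Add(10, -135), 2), -1)) = Mul(150, Pow(Pow(-125, 2), -1)) = Mul(150, Pow(15625, -1)) = Mul(150, Rational(1, 15625)) = Rational(6, 625)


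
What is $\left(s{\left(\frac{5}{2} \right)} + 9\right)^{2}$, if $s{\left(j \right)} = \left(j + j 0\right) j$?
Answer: $\frac{3721}{16} \approx 232.56$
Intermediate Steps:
$s{\left(j \right)} = j^{2}$ ($s{\left(j \right)} = \left(j + 0\right) j = j j = j^{2}$)
$\left(s{\left(\frac{5}{2} \right)} + 9\right)^{2} = \left(\left(\frac{5}{2}\right)^{2} + 9\right)^{2} = \left(\frac{25}{4} + 9\right)^{2} = \left(\frac{61}{4}\right)^{2} = \frac{3721}{16}$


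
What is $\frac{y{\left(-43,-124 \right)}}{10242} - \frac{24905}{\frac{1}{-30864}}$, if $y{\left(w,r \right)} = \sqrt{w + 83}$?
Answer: $768667920 + \frac{\sqrt{10}}{5121} \approx 7.6867 \cdot 10^{8}$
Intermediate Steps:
$y{\left(w,r \right)} = \sqrt{83 + w}$
$\frac{y{\left(-43,-124 \right)}}{10242} - \frac{24905}{\frac{1}{-30864}} = \frac{\sqrt{83 - 43}}{10242} - \frac{24905}{\frac{1}{-30864}} = \sqrt{40} \cdot \frac{1}{10242} - \frac{24905}{- \frac{1}{30864}} = 2 \sqrt{10} \cdot \frac{1}{10242} - -768667920 = \frac{\sqrt{10}}{5121} + 768667920 = 768667920 + \frac{\sqrt{10}}{5121}$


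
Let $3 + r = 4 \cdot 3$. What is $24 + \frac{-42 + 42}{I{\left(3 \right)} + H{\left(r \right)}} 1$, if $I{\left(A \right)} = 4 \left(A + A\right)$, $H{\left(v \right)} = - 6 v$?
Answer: $24$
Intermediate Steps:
$r = 9$ ($r = -3 + 4 \cdot 3 = -3 + 12 = 9$)
$I{\left(A \right)} = 8 A$ ($I{\left(A \right)} = 4 \cdot 2 A = 8 A$)
$24 + \frac{-42 + 42}{I{\left(3 \right)} + H{\left(r \right)}} 1 = 24 + \frac{-42 + 42}{8 \cdot 3 - 54} \cdot 1 = 24 + \frac{0}{24 - 54} \cdot 1 = 24 + \frac{0}{-30} \cdot 1 = 24 + 0 \left(- \frac{1}{30}\right) 1 = 24 + 0 \cdot 1 = 24 + 0 = 24$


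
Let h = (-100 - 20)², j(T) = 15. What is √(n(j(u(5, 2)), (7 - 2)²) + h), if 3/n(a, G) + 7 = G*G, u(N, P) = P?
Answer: √611078606/206 ≈ 120.00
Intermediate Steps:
n(a, G) = 3/(-7 + G²) (n(a, G) = 3/(-7 + G*G) = 3/(-7 + G²))
h = 14400 (h = (-120)² = 14400)
√(n(j(u(5, 2)), (7 - 2)²) + h) = √(3/(-7 + ((7 - 2)²)²) + 14400) = √(3/(-7 + (5²)²) + 14400) = √(3/(-7 + 25²) + 14400) = √(3/(-7 + 625) + 14400) = √(3/618 + 14400) = √(3*(1/618) + 14400) = √(1/206 + 14400) = √(2966401/206) = √611078606/206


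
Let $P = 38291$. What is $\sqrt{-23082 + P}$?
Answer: $\sqrt{15209} \approx 123.32$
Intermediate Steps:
$\sqrt{-23082 + P} = \sqrt{-23082 + 38291} = \sqrt{15209}$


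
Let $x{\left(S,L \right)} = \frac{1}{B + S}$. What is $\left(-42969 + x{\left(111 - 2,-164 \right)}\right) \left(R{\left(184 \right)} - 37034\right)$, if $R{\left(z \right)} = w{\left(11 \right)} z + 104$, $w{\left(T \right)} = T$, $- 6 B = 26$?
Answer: $\frac{235480466139}{157} \approx 1.4999 \cdot 10^{9}$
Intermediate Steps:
$B = - \frac{13}{3}$ ($B = \left(- \frac{1}{6}\right) 26 = - \frac{13}{3} \approx -4.3333$)
$x{\left(S,L \right)} = \frac{1}{- \frac{13}{3} + S}$
$R{\left(z \right)} = 104 + 11 z$ ($R{\left(z \right)} = 11 z + 104 = 104 + 11 z$)
$\left(-42969 + x{\left(111 - 2,-164 \right)}\right) \left(R{\left(184 \right)} - 37034\right) = \left(-42969 + \frac{3}{-13 + 3 \left(111 - 2\right)}\right) \left(\left(104 + 11 \cdot 184\right) - 37034\right) = \left(-42969 + \frac{3}{-13 + 3 \left(111 - 2\right)}\right) \left(\left(104 + 2024\right) - 37034\right) = \left(-42969 + \frac{3}{-13 + 3 \cdot 109}\right) \left(2128 - 37034\right) = \left(-42969 + \frac{3}{-13 + 327}\right) \left(-34906\right) = \left(-42969 + \frac{3}{314}\right) \left(-34906\right) = \left(- \frac{13492263}{314}\right) \left(-34906\right) = \frac{235480466139}{157}$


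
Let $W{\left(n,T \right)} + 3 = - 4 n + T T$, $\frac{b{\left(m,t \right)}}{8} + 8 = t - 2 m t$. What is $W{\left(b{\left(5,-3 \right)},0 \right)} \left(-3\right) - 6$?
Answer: $1827$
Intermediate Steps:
$b{\left(m,t \right)} = -64 + 8 t - 16 m t$ ($b{\left(m,t \right)} = -64 + 8 \left(t - 2 m t\right) = -64 - \left(- 8 t + 16 m t\right) = -64 + 8 t - 16 m t$)
$W{\left(n,T \right)} = -3 + T^{2} - 4 n$ ($W{\left(n,T \right)} = -3 + \left(- 4 n + T T\right) = -3 + \left(- 4 n + T^{2}\right) = -3 + \left(T^{2} - 4 n\right) = -3 + T^{2} - 4 n$)
$W{\left(b{\left(5,-3 \right)},0 \right)} \left(-3\right) - 6 = \left(-3 + 0^{2} - 4 \left(-64 + 8 \left(-3\right) - 80 \left(-3\right)\right)\right) \left(-3\right) - 6 = \left(-3 + 0 - 4 \left(-64 - 24 + 240\right)\right) \left(-3\right) - 6 = \left(-3 + 0 - 608\right) \left(-3\right) - 6 = \left(-611\right) \left(-3\right) - 6 = 1833 - 6 = 1827$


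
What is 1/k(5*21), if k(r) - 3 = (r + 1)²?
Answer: 1/11239 ≈ 8.8976e-5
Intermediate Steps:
k(r) = 3 + (1 + r)² (k(r) = 3 + (r + 1)² = 3 + (1 + r)²)
1/k(5*21) = 1/(3 + (1 + 5*21)²) = 1/(3 + (1 + 105)²) = 1/(3 + 106²) = 1/(3 + 11236) = 1/11239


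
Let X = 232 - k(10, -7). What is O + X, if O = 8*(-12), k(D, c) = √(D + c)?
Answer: 136 - √3 ≈ 134.27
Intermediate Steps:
X = 232 - √3 (X = 232 - √(10 - 7) = 232 - √3 ≈ 230.27)
O = -96
O + X = -96 + (232 - √3) = 136 - √3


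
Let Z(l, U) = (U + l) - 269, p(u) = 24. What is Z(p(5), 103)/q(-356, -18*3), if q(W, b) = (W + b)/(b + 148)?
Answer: 6674/205 ≈ 32.556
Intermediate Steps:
Z(l, U) = -269 + U + l
q(W, b) = (W + b)/(148 + b)
Z(p(5), 103)/q(-356, -18*3) = (-269 + 103 + 24)/(((-356 - 18*3)/(148 - 18*3))) = -142*(148 - 54)/(-356 - 54) = -142/(-410/94) = -142/((1/94)*(-410)) = -142/(-205/47) = -142*(-47/205) = 6674/205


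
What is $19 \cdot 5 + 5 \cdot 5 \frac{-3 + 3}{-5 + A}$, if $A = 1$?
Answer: $95$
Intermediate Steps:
$19 \cdot 5 + 5 \cdot 5 \frac{-3 + 3}{-5 + A} = 19 \cdot 5 + 5 \cdot 5 \frac{-3 + 3}{-5 + 1} = 95 + 25 \frac{0}{-4} = 95 + 25 \cdot 0 \left(- \frac{1}{4}\right) = 95 + 25 \cdot 0 = 95 + 0 = 95$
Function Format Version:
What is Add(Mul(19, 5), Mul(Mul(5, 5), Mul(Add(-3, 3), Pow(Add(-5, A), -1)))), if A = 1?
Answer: 95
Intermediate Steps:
Add(Mul(19, 5), Mul(Mul(5, 5), Mul(Add(-3, 3), Pow(Add(-5, A), -1)))) = Add(Mul(19, 5), Mul(Mul(5, 5), Mul(Add(-3, 3), Pow(Add(-5, 1), -1)))) = Add(95, Mul(25, Mul(0, Pow(-4, -1)))) = Add(95, Mul(25, Mul(0, Rational(-1, 4)))) = Add(95, Mul(25, 0)) = Add(95, 0) = 95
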